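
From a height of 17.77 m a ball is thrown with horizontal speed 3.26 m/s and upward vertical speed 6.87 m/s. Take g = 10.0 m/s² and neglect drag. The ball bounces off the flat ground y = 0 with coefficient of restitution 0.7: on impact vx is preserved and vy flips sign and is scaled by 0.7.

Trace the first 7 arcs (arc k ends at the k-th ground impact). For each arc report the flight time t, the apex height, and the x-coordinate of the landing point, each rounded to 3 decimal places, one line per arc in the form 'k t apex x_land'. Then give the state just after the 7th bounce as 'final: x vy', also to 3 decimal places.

Arc 1: start y=17.770, vy=6.870 → t=2.693, apex=20.130, x_land=8.781, impact vy=-20.065
  bounce: vy ← 0.7·20.065 = 14.045
Arc 2: start y=0.000, vy=14.045 → t=2.809, apex=9.864, x_land=17.938, impact vy=-14.045
  bounce: vy ← 0.7·14.045 = 9.832
Arc 3: start y=0.000, vy=9.832 → t=1.966, apex=4.833, x_land=24.349, impact vy=-9.832
  bounce: vy ← 0.7·9.832 = 6.882
Arc 4: start y=0.000, vy=6.882 → t=1.376, apex=2.368, x_land=28.836, impact vy=-6.882
  bounce: vy ← 0.7·6.882 = 4.818
Arc 5: start y=0.000, vy=4.818 → t=0.964, apex=1.160, x_land=31.977, impact vy=-4.818
  bounce: vy ← 0.7·4.818 = 3.372
Arc 6: start y=0.000, vy=3.372 → t=0.674, apex=0.569, x_land=34.176, impact vy=-3.372
  bounce: vy ← 0.7·3.372 = 2.361
Arc 7: start y=0.000, vy=2.361 → t=0.472, apex=0.279, x_land=35.715, impact vy=-2.361
  bounce: vy ← 0.7·2.361 = 1.652

1 2.693 20.130 8.781
2 2.809 9.864 17.938
3 1.966 4.833 24.349
4 1.376 2.368 28.836
5 0.964 1.160 31.977
6 0.674 0.569 34.176
7 0.472 0.279 35.715
final: 35.715 1.652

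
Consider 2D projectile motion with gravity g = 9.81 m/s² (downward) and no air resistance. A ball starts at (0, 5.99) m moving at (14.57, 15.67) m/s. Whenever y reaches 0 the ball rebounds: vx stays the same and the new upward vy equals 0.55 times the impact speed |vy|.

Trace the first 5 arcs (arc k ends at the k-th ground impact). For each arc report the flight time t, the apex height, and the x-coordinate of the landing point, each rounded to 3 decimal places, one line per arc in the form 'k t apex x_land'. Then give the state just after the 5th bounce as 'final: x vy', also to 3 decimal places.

1 3.540 18.505 51.573
2 2.137 5.598 82.704
3 1.175 1.693 99.825
4 0.646 0.512 109.242
5 0.355 0.155 114.421
final: 114.421 0.959

Arc 1: start y=5.990, vy=15.670 → t=3.540, apex=18.505, x_land=51.573, impact vy=-19.054
  bounce: vy ← 0.55·19.054 = 10.480
Arc 2: start y=0.000, vy=10.480 → t=2.137, apex=5.598, x_land=82.704, impact vy=-10.480
  bounce: vy ← 0.55·10.480 = 5.764
Arc 3: start y=0.000, vy=5.764 → t=1.175, apex=1.693, x_land=99.825, impact vy=-5.764
  bounce: vy ← 0.55·5.764 = 3.170
Arc 4: start y=0.000, vy=3.170 → t=0.646, apex=0.512, x_land=109.242, impact vy=-3.170
  bounce: vy ← 0.55·3.170 = 1.744
Arc 5: start y=0.000, vy=1.744 → t=0.355, apex=0.155, x_land=114.421, impact vy=-1.744
  bounce: vy ← 0.55·1.744 = 0.959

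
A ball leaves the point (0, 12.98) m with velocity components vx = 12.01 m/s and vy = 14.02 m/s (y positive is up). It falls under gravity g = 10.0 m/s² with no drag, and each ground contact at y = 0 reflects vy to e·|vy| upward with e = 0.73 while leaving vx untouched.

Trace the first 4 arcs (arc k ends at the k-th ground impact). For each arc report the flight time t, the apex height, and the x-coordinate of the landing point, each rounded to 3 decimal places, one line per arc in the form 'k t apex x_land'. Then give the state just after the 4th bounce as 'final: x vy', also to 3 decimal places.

1 3.538 22.808 42.489
2 3.118 12.154 79.939
3 2.276 6.477 107.278
4 1.662 3.452 127.235
final: 127.235 6.065

Arc 1: start y=12.980, vy=14.020 → t=3.538, apex=22.808, x_land=42.489, impact vy=-21.358
  bounce: vy ← 0.73·21.358 = 15.591
Arc 2: start y=0.000, vy=15.591 → t=3.118, apex=12.154, x_land=79.939, impact vy=-15.591
  bounce: vy ← 0.73·15.591 = 11.382
Arc 3: start y=0.000, vy=11.382 → t=2.276, apex=6.477, x_land=107.278, impact vy=-11.382
  bounce: vy ← 0.73·11.382 = 8.309
Arc 4: start y=0.000, vy=8.309 → t=1.662, apex=3.452, x_land=127.235, impact vy=-8.309
  bounce: vy ← 0.73·8.309 = 6.065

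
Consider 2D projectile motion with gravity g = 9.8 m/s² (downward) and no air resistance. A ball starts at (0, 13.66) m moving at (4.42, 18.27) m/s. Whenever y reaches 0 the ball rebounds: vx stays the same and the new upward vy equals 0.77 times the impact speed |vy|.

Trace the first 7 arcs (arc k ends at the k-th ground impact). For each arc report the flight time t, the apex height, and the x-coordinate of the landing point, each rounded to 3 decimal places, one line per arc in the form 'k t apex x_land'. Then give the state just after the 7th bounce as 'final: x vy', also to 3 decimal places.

1 4.367 30.690 19.302
2 3.854 18.196 36.337
3 2.968 10.789 49.454
4 2.285 6.397 59.554
5 1.760 3.793 67.331
6 1.355 2.249 73.320
7 1.043 1.333 77.931
final: 77.931 3.936

Arc 1: start y=13.660, vy=18.270 → t=4.367, apex=30.690, x_land=19.302, impact vy=-24.526
  bounce: vy ← 0.77·24.526 = 18.885
Arc 2: start y=0.000, vy=18.885 → t=3.854, apex=18.196, x_land=36.337, impact vy=-18.885
  bounce: vy ← 0.77·18.885 = 14.542
Arc 3: start y=0.000, vy=14.542 → t=2.968, apex=10.789, x_land=49.454, impact vy=-14.542
  bounce: vy ← 0.77·14.542 = 11.197
Arc 4: start y=0.000, vy=11.197 → t=2.285, apex=6.397, x_land=59.554, impact vy=-11.197
  bounce: vy ← 0.77·11.197 = 8.622
Arc 5: start y=0.000, vy=8.622 → t=1.760, apex=3.793, x_land=67.331, impact vy=-8.622
  bounce: vy ← 0.77·8.622 = 6.639
Arc 6: start y=0.000, vy=6.639 → t=1.355, apex=2.249, x_land=73.320, impact vy=-6.639
  bounce: vy ← 0.77·6.639 = 5.112
Arc 7: start y=0.000, vy=5.112 → t=1.043, apex=1.333, x_land=77.931, impact vy=-5.112
  bounce: vy ← 0.77·5.112 = 3.936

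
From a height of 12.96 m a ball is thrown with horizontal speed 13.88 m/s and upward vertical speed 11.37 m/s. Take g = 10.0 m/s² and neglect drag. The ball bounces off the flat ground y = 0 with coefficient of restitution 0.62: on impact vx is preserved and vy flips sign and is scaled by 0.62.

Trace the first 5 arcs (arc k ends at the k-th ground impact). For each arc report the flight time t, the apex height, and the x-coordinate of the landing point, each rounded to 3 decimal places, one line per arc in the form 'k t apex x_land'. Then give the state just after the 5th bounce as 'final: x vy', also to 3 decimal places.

1 3.108 19.424 43.139
2 2.444 7.467 77.062
3 1.515 2.870 98.094
4 0.939 1.103 111.134
5 0.582 0.424 119.219
final: 119.219 1.806

Arc 1: start y=12.960, vy=11.370 → t=3.108, apex=19.424, x_land=43.139, impact vy=-19.710
  bounce: vy ← 0.62·19.710 = 12.220
Arc 2: start y=0.000, vy=12.220 → t=2.444, apex=7.467, x_land=77.062, impact vy=-12.220
  bounce: vy ← 0.62·12.220 = 7.576
Arc 3: start y=0.000, vy=7.576 → t=1.515, apex=2.870, x_land=98.094, impact vy=-7.576
  bounce: vy ← 0.62·7.576 = 4.697
Arc 4: start y=0.000, vy=4.697 → t=0.939, apex=1.103, x_land=111.134, impact vy=-4.697
  bounce: vy ← 0.62·4.697 = 2.912
Arc 5: start y=0.000, vy=2.912 → t=0.582, apex=0.424, x_land=119.219, impact vy=-2.912
  bounce: vy ← 0.62·2.912 = 1.806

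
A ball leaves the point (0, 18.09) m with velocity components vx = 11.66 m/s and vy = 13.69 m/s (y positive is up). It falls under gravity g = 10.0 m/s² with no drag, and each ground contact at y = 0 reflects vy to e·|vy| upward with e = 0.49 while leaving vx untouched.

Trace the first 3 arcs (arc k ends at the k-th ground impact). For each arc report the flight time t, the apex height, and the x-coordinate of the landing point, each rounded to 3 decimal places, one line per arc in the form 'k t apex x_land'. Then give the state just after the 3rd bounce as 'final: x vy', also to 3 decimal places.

Arc 1: start y=18.090, vy=13.690 → t=3.713, apex=27.461, x_land=43.288, impact vy=-23.435
  bounce: vy ← 0.49·23.435 = 11.483
Arc 2: start y=0.000, vy=11.483 → t=2.297, apex=6.593, x_land=70.067, impact vy=-11.483
  bounce: vy ← 0.49·11.483 = 5.627
Arc 3: start y=0.000, vy=5.627 → t=1.125, apex=1.583, x_land=83.189, impact vy=-5.627
  bounce: vy ← 0.49·5.627 = 2.757

1 3.713 27.461 43.288
2 2.297 6.593 70.067
3 1.125 1.583 83.189
final: 83.189 2.757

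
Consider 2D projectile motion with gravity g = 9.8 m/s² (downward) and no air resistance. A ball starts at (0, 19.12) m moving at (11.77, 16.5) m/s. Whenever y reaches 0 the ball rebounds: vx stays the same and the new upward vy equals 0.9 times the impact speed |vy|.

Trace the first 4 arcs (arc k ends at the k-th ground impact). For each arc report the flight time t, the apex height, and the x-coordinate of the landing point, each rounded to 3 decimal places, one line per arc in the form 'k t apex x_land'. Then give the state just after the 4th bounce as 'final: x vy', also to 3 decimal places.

1 4.279 33.010 50.366
2 4.672 26.738 105.355
3 4.205 21.658 154.845
4 3.784 17.543 199.386
final: 199.386 16.689

Arc 1: start y=19.120, vy=16.500 → t=4.279, apex=33.010, x_land=50.366, impact vy=-25.436
  bounce: vy ← 0.9·25.436 = 22.893
Arc 2: start y=0.000, vy=22.893 → t=4.672, apex=26.738, x_land=105.355, impact vy=-22.893
  bounce: vy ← 0.9·22.893 = 20.603
Arc 3: start y=0.000, vy=20.603 → t=4.205, apex=21.658, x_land=154.845, impact vy=-20.603
  bounce: vy ← 0.9·20.603 = 18.543
Arc 4: start y=0.000, vy=18.543 → t=3.784, apex=17.543, x_land=199.386, impact vy=-18.543
  bounce: vy ← 0.9·18.543 = 16.689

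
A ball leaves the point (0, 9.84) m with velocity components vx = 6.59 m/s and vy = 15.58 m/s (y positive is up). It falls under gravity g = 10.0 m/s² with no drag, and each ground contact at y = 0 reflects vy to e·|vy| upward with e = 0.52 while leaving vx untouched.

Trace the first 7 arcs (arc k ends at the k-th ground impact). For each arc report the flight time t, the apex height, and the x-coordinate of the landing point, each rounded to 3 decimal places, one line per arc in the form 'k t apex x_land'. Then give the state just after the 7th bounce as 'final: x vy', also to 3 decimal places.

Arc 1: start y=9.840, vy=15.580 → t=3.655, apex=21.977, x_land=24.083, impact vy=-20.965
  bounce: vy ← 0.52·20.965 = 10.902
Arc 2: start y=0.000, vy=10.902 → t=2.180, apex=5.943, x_land=38.452, impact vy=-10.902
  bounce: vy ← 0.52·10.902 = 5.669
Arc 3: start y=0.000, vy=5.669 → t=1.134, apex=1.607, x_land=45.924, impact vy=-5.669
  bounce: vy ← 0.52·5.669 = 2.948
Arc 4: start y=0.000, vy=2.948 → t=0.590, apex=0.434, x_land=49.809, impact vy=-2.948
  bounce: vy ← 0.52·2.948 = 1.533
Arc 5: start y=0.000, vy=1.533 → t=0.307, apex=0.117, x_land=51.829, impact vy=-1.533
  bounce: vy ← 0.52·1.533 = 0.797
Arc 6: start y=0.000, vy=0.797 → t=0.159, apex=0.032, x_land=52.880, impact vy=-0.797
  bounce: vy ← 0.52·0.797 = 0.414
Arc 7: start y=0.000, vy=0.414 → t=0.083, apex=0.009, x_land=53.426, impact vy=-0.414
  bounce: vy ← 0.52·0.414 = 0.216

1 3.655 21.977 24.083
2 2.180 5.943 38.452
3 1.134 1.607 45.924
4 0.590 0.434 49.809
5 0.307 0.117 51.829
6 0.159 0.032 52.880
7 0.083 0.009 53.426
final: 53.426 0.216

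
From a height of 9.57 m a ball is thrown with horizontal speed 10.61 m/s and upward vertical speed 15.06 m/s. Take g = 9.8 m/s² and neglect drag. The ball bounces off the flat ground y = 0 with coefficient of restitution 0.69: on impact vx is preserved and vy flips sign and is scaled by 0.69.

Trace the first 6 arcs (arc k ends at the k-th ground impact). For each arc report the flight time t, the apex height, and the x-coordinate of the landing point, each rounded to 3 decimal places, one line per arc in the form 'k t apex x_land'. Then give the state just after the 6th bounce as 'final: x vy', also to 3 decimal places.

1 3.614 21.142 38.343
2 2.866 10.066 68.757
3 1.978 4.792 89.742
4 1.365 2.282 104.222
5 0.942 1.086 114.213
6 0.650 0.517 121.107
final: 121.107 2.197

Arc 1: start y=9.570, vy=15.060 → t=3.614, apex=21.142, x_land=38.343, impact vy=-20.356
  bounce: vy ← 0.69·20.356 = 14.046
Arc 2: start y=0.000, vy=14.046 → t=2.866, apex=10.066, x_land=68.757, impact vy=-14.046
  bounce: vy ← 0.69·14.046 = 9.692
Arc 3: start y=0.000, vy=9.692 → t=1.978, apex=4.792, x_land=89.742, impact vy=-9.692
  bounce: vy ← 0.69·9.692 = 6.687
Arc 4: start y=0.000, vy=6.687 → t=1.365, apex=2.282, x_land=104.222, impact vy=-6.687
  bounce: vy ← 0.69·6.687 = 4.614
Arc 5: start y=0.000, vy=4.614 → t=0.942, apex=1.086, x_land=114.213, impact vy=-4.614
  bounce: vy ← 0.69·4.614 = 3.184
Arc 6: start y=0.000, vy=3.184 → t=0.650, apex=0.517, x_land=121.107, impact vy=-3.184
  bounce: vy ← 0.69·3.184 = 2.197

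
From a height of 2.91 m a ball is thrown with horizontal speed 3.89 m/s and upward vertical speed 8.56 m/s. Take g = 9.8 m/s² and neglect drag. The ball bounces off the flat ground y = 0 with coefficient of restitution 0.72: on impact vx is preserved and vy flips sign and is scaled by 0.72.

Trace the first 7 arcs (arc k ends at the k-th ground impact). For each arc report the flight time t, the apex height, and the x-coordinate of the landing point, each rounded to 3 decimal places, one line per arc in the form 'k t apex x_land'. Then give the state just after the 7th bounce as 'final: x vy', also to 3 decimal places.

1 2.038 6.648 7.929
2 1.677 3.447 14.454
3 1.208 1.787 19.152
4 0.870 0.926 22.534
5 0.626 0.480 24.970
6 0.451 0.249 26.723
7 0.325 0.129 27.986
final: 27.986 1.145

Arc 1: start y=2.910, vy=8.560 → t=2.038, apex=6.648, x_land=7.929, impact vy=-11.415
  bounce: vy ← 0.72·11.415 = 8.219
Arc 2: start y=0.000, vy=8.219 → t=1.677, apex=3.447, x_land=14.454, impact vy=-8.219
  bounce: vy ← 0.72·8.219 = 5.918
Arc 3: start y=0.000, vy=5.918 → t=1.208, apex=1.787, x_land=19.152, impact vy=-5.918
  bounce: vy ← 0.72·5.918 = 4.261
Arc 4: start y=0.000, vy=4.261 → t=0.870, apex=0.926, x_land=22.534, impact vy=-4.261
  bounce: vy ← 0.72·4.261 = 3.068
Arc 5: start y=0.000, vy=3.068 → t=0.626, apex=0.480, x_land=24.970, impact vy=-3.068
  bounce: vy ← 0.72·3.068 = 2.209
Arc 6: start y=0.000, vy=2.209 → t=0.451, apex=0.249, x_land=26.723, impact vy=-2.209
  bounce: vy ← 0.72·2.209 = 1.590
Arc 7: start y=0.000, vy=1.590 → t=0.325, apex=0.129, x_land=27.986, impact vy=-1.590
  bounce: vy ← 0.72·1.590 = 1.145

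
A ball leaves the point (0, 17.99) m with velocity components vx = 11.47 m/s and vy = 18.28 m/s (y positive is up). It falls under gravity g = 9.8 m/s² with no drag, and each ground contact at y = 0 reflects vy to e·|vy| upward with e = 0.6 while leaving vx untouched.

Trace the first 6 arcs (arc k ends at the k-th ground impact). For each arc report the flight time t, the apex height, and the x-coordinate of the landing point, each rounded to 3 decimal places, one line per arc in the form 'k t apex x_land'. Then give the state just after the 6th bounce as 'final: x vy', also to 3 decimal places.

1 4.539 35.039 52.067
2 3.209 12.614 88.873
3 1.925 4.541 110.957
4 1.155 1.635 124.207
5 0.693 0.589 132.157
6 0.416 0.212 136.927
final: 136.927 1.223

Arc 1: start y=17.990, vy=18.280 → t=4.539, apex=35.039, x_land=52.067, impact vy=-26.206
  bounce: vy ← 0.6·26.206 = 15.724
Arc 2: start y=0.000, vy=15.724 → t=3.209, apex=12.614, x_land=88.873, impact vy=-15.724
  bounce: vy ← 0.6·15.724 = 9.434
Arc 3: start y=0.000, vy=9.434 → t=1.925, apex=4.541, x_land=110.957, impact vy=-9.434
  bounce: vy ← 0.6·9.434 = 5.661
Arc 4: start y=0.000, vy=5.661 → t=1.155, apex=1.635, x_land=124.207, impact vy=-5.661
  bounce: vy ← 0.6·5.661 = 3.396
Arc 5: start y=0.000, vy=3.396 → t=0.693, apex=0.589, x_land=132.157, impact vy=-3.396
  bounce: vy ← 0.6·3.396 = 2.038
Arc 6: start y=0.000, vy=2.038 → t=0.416, apex=0.212, x_land=136.927, impact vy=-2.038
  bounce: vy ← 0.6·2.038 = 1.223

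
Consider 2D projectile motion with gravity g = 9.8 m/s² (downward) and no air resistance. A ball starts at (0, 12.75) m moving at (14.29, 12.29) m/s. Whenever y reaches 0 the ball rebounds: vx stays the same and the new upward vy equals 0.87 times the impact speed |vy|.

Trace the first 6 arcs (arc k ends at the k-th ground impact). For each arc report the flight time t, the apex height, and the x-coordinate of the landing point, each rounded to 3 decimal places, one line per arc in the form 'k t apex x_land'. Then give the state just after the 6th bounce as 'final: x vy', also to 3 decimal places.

Arc 1: start y=12.750, vy=12.290 → t=3.297, apex=20.456, x_land=47.118, impact vy=-20.024
  bounce: vy ← 0.87·20.024 = 17.421
Arc 2: start y=0.000, vy=17.421 → t=3.555, apex=15.483, x_land=97.922, impact vy=-17.421
  bounce: vy ← 0.87·17.421 = 15.156
Arc 3: start y=0.000, vy=15.156 → t=3.093, apex=11.719, x_land=142.122, impact vy=-15.156
  bounce: vy ← 0.87·15.156 = 13.186
Arc 4: start y=0.000, vy=13.186 → t=2.691, apex=8.870, x_land=180.575, impact vy=-13.186
  bounce: vy ← 0.87·13.186 = 11.471
Arc 5: start y=0.000, vy=11.471 → t=2.341, apex=6.714, x_land=214.030, impact vy=-11.471
  bounce: vy ← 0.87·11.471 = 9.980
Arc 6: start y=0.000, vy=9.980 → t=2.037, apex=5.082, x_land=243.135, impact vy=-9.980
  bounce: vy ← 0.87·9.980 = 8.683

1 3.297 20.456 47.118
2 3.555 15.483 97.922
3 3.093 11.719 142.122
4 2.691 8.870 180.575
5 2.341 6.714 214.030
6 2.037 5.082 243.135
final: 243.135 8.683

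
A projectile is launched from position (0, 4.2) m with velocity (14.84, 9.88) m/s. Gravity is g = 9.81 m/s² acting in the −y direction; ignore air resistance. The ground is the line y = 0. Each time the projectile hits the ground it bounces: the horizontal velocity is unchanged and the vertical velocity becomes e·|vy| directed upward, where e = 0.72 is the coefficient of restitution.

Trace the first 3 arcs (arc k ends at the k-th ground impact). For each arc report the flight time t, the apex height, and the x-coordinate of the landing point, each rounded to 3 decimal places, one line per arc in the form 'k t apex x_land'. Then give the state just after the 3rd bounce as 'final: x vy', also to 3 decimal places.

Arc 1: start y=4.200, vy=9.880 → t=2.375, apex=9.175, x_land=35.242, impact vy=-13.417
  bounce: vy ← 0.72·13.417 = 9.660
Arc 2: start y=0.000, vy=9.660 → t=1.969, apex=4.756, x_land=64.470, impact vy=-9.660
  bounce: vy ← 0.72·9.660 = 6.955
Arc 3: start y=0.000, vy=6.955 → t=1.418, apex=2.466, x_land=85.513, impact vy=-6.955
  bounce: vy ← 0.72·6.955 = 5.008

1 2.375 9.175 35.242
2 1.969 4.756 64.470
3 1.418 2.466 85.513
final: 85.513 5.008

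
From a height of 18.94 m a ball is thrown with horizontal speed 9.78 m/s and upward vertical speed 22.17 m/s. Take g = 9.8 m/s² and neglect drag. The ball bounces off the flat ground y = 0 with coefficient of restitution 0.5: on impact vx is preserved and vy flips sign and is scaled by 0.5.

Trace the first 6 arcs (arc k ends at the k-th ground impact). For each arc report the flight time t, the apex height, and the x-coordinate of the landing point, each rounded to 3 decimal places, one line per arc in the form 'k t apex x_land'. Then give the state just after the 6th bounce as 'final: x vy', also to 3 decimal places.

Arc 1: start y=18.940, vy=22.170 → t=5.259, apex=44.017, x_land=51.437, impact vy=-29.372
  bounce: vy ← 0.5·29.372 = 14.686
Arc 2: start y=0.000, vy=14.686 → t=2.997, apex=11.004, x_land=80.749, impact vy=-14.686
  bounce: vy ← 0.5·14.686 = 7.343
Arc 3: start y=0.000, vy=7.343 → t=1.499, apex=2.751, x_land=95.406, impact vy=-7.343
  bounce: vy ← 0.5·7.343 = 3.672
Arc 4: start y=0.000, vy=3.672 → t=0.749, apex=0.688, x_land=102.734, impact vy=-3.672
  bounce: vy ← 0.5·3.672 = 1.836
Arc 5: start y=0.000, vy=1.836 → t=0.375, apex=0.172, x_land=106.398, impact vy=-1.836
  bounce: vy ← 0.5·1.836 = 0.918
Arc 6: start y=0.000, vy=0.918 → t=0.187, apex=0.043, x_land=108.230, impact vy=-0.918
  bounce: vy ← 0.5·0.918 = 0.459

1 5.259 44.017 51.437
2 2.997 11.004 80.749
3 1.499 2.751 95.406
4 0.749 0.688 102.734
5 0.375 0.172 106.398
6 0.187 0.043 108.230
final: 108.230 0.459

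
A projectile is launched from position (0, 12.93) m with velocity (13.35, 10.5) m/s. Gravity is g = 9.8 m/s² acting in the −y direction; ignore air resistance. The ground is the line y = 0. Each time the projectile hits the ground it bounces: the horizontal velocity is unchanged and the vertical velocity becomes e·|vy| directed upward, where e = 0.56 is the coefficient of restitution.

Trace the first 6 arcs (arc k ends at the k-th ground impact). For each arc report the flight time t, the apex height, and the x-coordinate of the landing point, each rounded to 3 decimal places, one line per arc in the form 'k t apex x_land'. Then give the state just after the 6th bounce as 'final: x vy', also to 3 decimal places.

Arc 1: start y=12.930, vy=10.500 → t=3.017, apex=18.555, x_land=40.282, impact vy=-19.070
  bounce: vy ← 0.56·19.070 = 10.679
Arc 2: start y=0.000, vy=10.679 → t=2.179, apex=5.819, x_land=69.378, impact vy=-10.679
  bounce: vy ← 0.56·10.679 = 5.980
Arc 3: start y=0.000, vy=5.980 → t=1.221, apex=1.825, x_land=85.672, impact vy=-5.980
  bounce: vy ← 0.56·5.980 = 3.349
Arc 4: start y=0.000, vy=3.349 → t=0.683, apex=0.572, x_land=94.796, impact vy=-3.349
  bounce: vy ← 0.56·3.349 = 1.875
Arc 5: start y=0.000, vy=1.875 → t=0.383, apex=0.179, x_land=99.906, impact vy=-1.875
  bounce: vy ← 0.56·1.875 = 1.050
Arc 6: start y=0.000, vy=1.050 → t=0.214, apex=0.056, x_land=102.767, impact vy=-1.050
  bounce: vy ← 0.56·1.050 = 0.588

1 3.017 18.555 40.282
2 2.179 5.819 69.378
3 1.221 1.825 85.672
4 0.683 0.572 94.796
5 0.383 0.179 99.906
6 0.214 0.056 102.767
final: 102.767 0.588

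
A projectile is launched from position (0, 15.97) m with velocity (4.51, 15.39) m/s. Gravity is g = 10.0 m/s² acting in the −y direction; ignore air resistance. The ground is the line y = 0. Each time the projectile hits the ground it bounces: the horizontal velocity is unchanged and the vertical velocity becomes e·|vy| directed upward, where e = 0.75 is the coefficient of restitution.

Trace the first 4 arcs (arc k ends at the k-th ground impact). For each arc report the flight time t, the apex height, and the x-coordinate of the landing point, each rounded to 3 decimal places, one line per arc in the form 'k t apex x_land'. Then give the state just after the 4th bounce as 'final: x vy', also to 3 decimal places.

Arc 1: start y=15.970, vy=15.390 → t=3.897, apex=27.813, x_land=17.578, impact vy=-23.585
  bounce: vy ← 0.75·23.585 = 17.689
Arc 2: start y=0.000, vy=17.689 → t=3.538, apex=15.645, x_land=33.533, impact vy=-17.689
  bounce: vy ← 0.75·17.689 = 13.267
Arc 3: start y=0.000, vy=13.267 → t=2.653, apex=8.800, x_land=45.499, impact vy=-13.267
  bounce: vy ← 0.75·13.267 = 9.950
Arc 4: start y=0.000, vy=9.950 → t=1.990, apex=4.950, x_land=54.474, impact vy=-9.950
  bounce: vy ← 0.75·9.950 = 7.462

1 3.897 27.813 17.578
2 3.538 15.645 33.533
3 2.653 8.800 45.499
4 1.990 4.950 54.474
final: 54.474 7.462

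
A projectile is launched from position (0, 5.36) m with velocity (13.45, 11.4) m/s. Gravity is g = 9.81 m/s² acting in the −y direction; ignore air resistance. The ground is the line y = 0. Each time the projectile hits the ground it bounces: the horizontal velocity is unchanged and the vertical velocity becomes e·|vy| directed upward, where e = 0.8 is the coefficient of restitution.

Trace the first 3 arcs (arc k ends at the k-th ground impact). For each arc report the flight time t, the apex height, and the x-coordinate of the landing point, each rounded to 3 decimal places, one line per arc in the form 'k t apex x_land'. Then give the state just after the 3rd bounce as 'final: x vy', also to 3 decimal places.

Arc 1: start y=5.360, vy=11.400 → t=2.725, apex=11.984, x_land=36.653, impact vy=-15.334
  bounce: vy ← 0.8·15.334 = 12.267
Arc 2: start y=0.000, vy=12.267 → t=2.501, apex=7.670, x_land=70.291, impact vy=-12.267
  bounce: vy ← 0.8·12.267 = 9.814
Arc 3: start y=0.000, vy=9.814 → t=2.001, apex=4.909, x_land=97.200, impact vy=-9.814
  bounce: vy ← 0.8·9.814 = 7.851

1 2.725 11.984 36.653
2 2.501 7.670 70.291
3 2.001 4.909 97.200
final: 97.200 7.851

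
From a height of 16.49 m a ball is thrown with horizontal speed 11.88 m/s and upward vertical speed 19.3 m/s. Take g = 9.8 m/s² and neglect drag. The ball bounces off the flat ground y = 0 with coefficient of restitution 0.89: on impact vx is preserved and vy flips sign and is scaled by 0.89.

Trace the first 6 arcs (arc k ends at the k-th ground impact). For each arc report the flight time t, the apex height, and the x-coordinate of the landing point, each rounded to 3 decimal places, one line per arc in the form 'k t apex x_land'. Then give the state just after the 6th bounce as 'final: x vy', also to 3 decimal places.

1 4.661 35.495 55.371
2 4.791 28.115 112.285
3 4.264 22.270 162.938
4 3.795 17.640 208.020
5 3.377 13.973 248.142
6 3.006 11.068 283.851
final: 283.851 13.108

Arc 1: start y=16.490, vy=19.300 → t=4.661, apex=35.495, x_land=55.371, impact vy=-26.376
  bounce: vy ← 0.89·26.376 = 23.475
Arc 2: start y=0.000, vy=23.475 → t=4.791, apex=28.115, x_land=112.285, impact vy=-23.475
  bounce: vy ← 0.89·23.475 = 20.892
Arc 3: start y=0.000, vy=20.892 → t=4.264, apex=22.270, x_land=162.938, impact vy=-20.892
  bounce: vy ← 0.89·20.892 = 18.594
Arc 4: start y=0.000, vy=18.594 → t=3.795, apex=17.640, x_land=208.020, impact vy=-18.594
  bounce: vy ← 0.89·18.594 = 16.549
Arc 5: start y=0.000, vy=16.549 → t=3.377, apex=13.973, x_land=248.142, impact vy=-16.549
  bounce: vy ← 0.89·16.549 = 14.729
Arc 6: start y=0.000, vy=14.729 → t=3.006, apex=11.068, x_land=283.851, impact vy=-14.729
  bounce: vy ← 0.89·14.729 = 13.108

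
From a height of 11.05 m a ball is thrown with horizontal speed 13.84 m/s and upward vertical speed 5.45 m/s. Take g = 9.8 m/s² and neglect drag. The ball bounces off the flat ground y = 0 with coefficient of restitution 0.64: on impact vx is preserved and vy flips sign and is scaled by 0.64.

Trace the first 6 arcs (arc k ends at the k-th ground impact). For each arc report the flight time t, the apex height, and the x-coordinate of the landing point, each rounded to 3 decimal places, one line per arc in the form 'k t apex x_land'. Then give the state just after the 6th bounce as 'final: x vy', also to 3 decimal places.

Arc 1: start y=11.050, vy=5.450 → t=2.157, apex=12.565, x_land=29.860, impact vy=-15.693
  bounce: vy ← 0.64·15.693 = 10.044
Arc 2: start y=0.000, vy=10.044 → t=2.050, apex=5.147, x_land=58.228, impact vy=-10.044
  bounce: vy ← 0.64·10.044 = 6.428
Arc 3: start y=0.000, vy=6.428 → t=1.312, apex=2.108, x_land=76.384, impact vy=-6.428
  bounce: vy ← 0.64·6.428 = 4.114
Arc 4: start y=0.000, vy=4.114 → t=0.840, apex=0.863, x_land=88.004, impact vy=-4.114
  bounce: vy ← 0.64·4.114 = 2.633
Arc 5: start y=0.000, vy=2.633 → t=0.537, apex=0.354, x_land=95.440, impact vy=-2.633
  bounce: vy ← 0.64·2.633 = 1.685
Arc 6: start y=0.000, vy=1.685 → t=0.344, apex=0.145, x_land=100.200, impact vy=-1.685
  bounce: vy ← 0.64·1.685 = 1.078

1 2.157 12.565 29.860
2 2.050 5.147 58.228
3 1.312 2.108 76.384
4 0.840 0.863 88.004
5 0.537 0.354 95.440
6 0.344 0.145 100.200
final: 100.200 1.078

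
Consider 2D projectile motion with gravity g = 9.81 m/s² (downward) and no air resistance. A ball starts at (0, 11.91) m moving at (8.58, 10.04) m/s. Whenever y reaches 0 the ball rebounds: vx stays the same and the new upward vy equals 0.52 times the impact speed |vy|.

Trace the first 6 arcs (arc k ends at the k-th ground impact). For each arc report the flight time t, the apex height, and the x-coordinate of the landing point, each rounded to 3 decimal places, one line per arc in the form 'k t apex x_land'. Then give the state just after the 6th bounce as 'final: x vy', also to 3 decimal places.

Arc 1: start y=11.910, vy=10.040 → t=2.888, apex=17.048, x_land=24.777, impact vy=-18.289
  bounce: vy ← 0.52·18.289 = 9.510
Arc 2: start y=0.000, vy=9.510 → t=1.939, apex=4.610, x_land=41.412, impact vy=-9.510
  bounce: vy ← 0.52·9.510 = 4.945
Arc 3: start y=0.000, vy=4.945 → t=1.008, apex=1.246, x_land=50.063, impact vy=-4.945
  bounce: vy ← 0.52·4.945 = 2.572
Arc 4: start y=0.000, vy=2.572 → t=0.524, apex=0.337, x_land=54.561, impact vy=-2.572
  bounce: vy ← 0.52·2.572 = 1.337
Arc 5: start y=0.000, vy=1.337 → t=0.273, apex=0.091, x_land=56.900, impact vy=-1.337
  bounce: vy ← 0.52·1.337 = 0.695
Arc 6: start y=0.000, vy=0.695 → t=0.142, apex=0.025, x_land=58.116, impact vy=-0.695
  bounce: vy ← 0.52·0.695 = 0.362

1 2.888 17.048 24.777
2 1.939 4.610 41.412
3 1.008 1.246 50.063
4 0.524 0.337 54.561
5 0.273 0.091 56.900
6 0.142 0.025 58.116
final: 58.116 0.362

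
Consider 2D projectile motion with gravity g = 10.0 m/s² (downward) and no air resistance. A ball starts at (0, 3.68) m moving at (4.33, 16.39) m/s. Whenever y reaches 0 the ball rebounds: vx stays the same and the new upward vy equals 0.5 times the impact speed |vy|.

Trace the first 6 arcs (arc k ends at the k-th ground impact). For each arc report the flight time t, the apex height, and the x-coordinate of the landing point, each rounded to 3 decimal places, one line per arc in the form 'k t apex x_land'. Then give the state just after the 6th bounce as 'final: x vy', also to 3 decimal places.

Arc 1: start y=3.680, vy=16.390 → t=3.489, apex=17.112, x_land=15.107, impact vy=-18.500
  bounce: vy ← 0.5·18.500 = 9.250
Arc 2: start y=0.000, vy=9.250 → t=1.850, apex=4.278, x_land=23.117, impact vy=-9.250
  bounce: vy ← 0.5·9.250 = 4.625
Arc 3: start y=0.000, vy=4.625 → t=0.925, apex=1.069, x_land=27.123, impact vy=-4.625
  bounce: vy ← 0.5·4.625 = 2.312
Arc 4: start y=0.000, vy=2.312 → t=0.462, apex=0.267, x_land=29.125, impact vy=-2.312
  bounce: vy ← 0.5·2.312 = 1.156
Arc 5: start y=0.000, vy=1.156 → t=0.231, apex=0.067, x_land=30.126, impact vy=-1.156
  bounce: vy ← 0.5·1.156 = 0.578
Arc 6: start y=0.000, vy=0.578 → t=0.116, apex=0.017, x_land=30.627, impact vy=-0.578
  bounce: vy ← 0.5·0.578 = 0.289

1 3.489 17.112 15.107
2 1.850 4.278 23.117
3 0.925 1.069 27.123
4 0.462 0.267 29.125
5 0.231 0.067 30.126
6 0.116 0.017 30.627
final: 30.627 0.289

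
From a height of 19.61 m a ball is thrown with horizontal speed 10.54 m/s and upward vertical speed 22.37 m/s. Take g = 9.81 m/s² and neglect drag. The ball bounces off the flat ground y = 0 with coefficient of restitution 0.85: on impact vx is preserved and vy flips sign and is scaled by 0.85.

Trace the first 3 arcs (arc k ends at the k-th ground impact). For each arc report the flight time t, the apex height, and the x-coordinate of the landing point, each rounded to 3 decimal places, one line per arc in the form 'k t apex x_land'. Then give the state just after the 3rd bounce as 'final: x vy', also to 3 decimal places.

1 5.313 45.115 56.000
2 5.156 32.596 110.342
3 4.382 23.551 156.532
final: 156.532 18.271

Arc 1: start y=19.610, vy=22.370 → t=5.313, apex=45.115, x_land=56.000, impact vy=-29.752
  bounce: vy ← 0.85·29.752 = 25.289
Arc 2: start y=0.000, vy=25.289 → t=5.156, apex=32.596, x_land=110.342, impact vy=-25.289
  bounce: vy ← 0.85·25.289 = 21.496
Arc 3: start y=0.000, vy=21.496 → t=4.382, apex=23.551, x_land=156.532, impact vy=-21.496
  bounce: vy ← 0.85·21.496 = 18.271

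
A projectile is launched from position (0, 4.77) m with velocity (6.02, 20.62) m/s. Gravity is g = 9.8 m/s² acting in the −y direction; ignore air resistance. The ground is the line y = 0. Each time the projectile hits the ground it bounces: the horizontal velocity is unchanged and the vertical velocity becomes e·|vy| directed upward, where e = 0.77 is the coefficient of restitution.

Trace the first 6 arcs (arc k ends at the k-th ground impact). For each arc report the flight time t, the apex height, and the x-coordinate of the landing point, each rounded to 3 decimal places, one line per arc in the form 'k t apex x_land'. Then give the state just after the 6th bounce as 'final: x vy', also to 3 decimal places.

Arc 1: start y=4.770, vy=20.620 → t=4.428, apex=26.463, x_land=26.657, impact vy=-22.774
  bounce: vy ← 0.77·22.774 = 17.536
Arc 2: start y=0.000, vy=17.536 → t=3.579, apex=15.690, x_land=48.201, impact vy=-17.536
  bounce: vy ← 0.77·17.536 = 13.503
Arc 3: start y=0.000, vy=13.503 → t=2.756, apex=9.303, x_land=64.791, impact vy=-13.503
  bounce: vy ← 0.77·13.503 = 10.397
Arc 4: start y=0.000, vy=10.397 → t=2.122, apex=5.515, x_land=77.564, impact vy=-10.397
  bounce: vy ← 0.77·10.397 = 8.006
Arc 5: start y=0.000, vy=8.006 → t=1.634, apex=3.270, x_land=87.400, impact vy=-8.006
  bounce: vy ← 0.77·8.006 = 6.165
Arc 6: start y=0.000, vy=6.165 → t=1.258, apex=1.939, x_land=94.974, impact vy=-6.165
  bounce: vy ← 0.77·6.165 = 4.747

1 4.428 26.463 26.657
2 3.579 15.690 48.201
3 2.756 9.303 64.791
4 2.122 5.515 77.564
5 1.634 3.270 87.400
6 1.258 1.939 94.974
final: 94.974 4.747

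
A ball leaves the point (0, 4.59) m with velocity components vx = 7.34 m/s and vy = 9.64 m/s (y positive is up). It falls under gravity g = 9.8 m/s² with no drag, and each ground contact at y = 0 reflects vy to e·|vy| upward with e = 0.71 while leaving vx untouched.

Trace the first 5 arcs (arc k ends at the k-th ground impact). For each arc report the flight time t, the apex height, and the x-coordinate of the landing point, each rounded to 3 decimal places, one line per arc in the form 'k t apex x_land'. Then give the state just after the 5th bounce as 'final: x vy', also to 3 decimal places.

Arc 1: start y=4.590, vy=9.640 → t=2.364, apex=9.331, x_land=17.349, impact vy=-13.524
  bounce: vy ← 0.71·13.524 = 9.602
Arc 2: start y=0.000, vy=9.602 → t=1.960, apex=4.704, x_land=31.732, impact vy=-9.602
  bounce: vy ← 0.71·9.602 = 6.817
Arc 3: start y=0.000, vy=6.817 → t=1.391, apex=2.371, x_land=41.945, impact vy=-6.817
  bounce: vy ← 0.71·6.817 = 4.840
Arc 4: start y=0.000, vy=4.840 → t=0.988, apex=1.195, x_land=49.195, impact vy=-4.840
  bounce: vy ← 0.71·4.840 = 3.437
Arc 5: start y=0.000, vy=3.437 → t=0.701, apex=0.603, x_land=54.343, impact vy=-3.437
  bounce: vy ← 0.71·3.437 = 2.440

1 2.364 9.331 17.349
2 1.960 4.704 31.732
3 1.391 2.371 41.945
4 0.988 1.195 49.195
5 0.701 0.603 54.343
final: 54.343 2.440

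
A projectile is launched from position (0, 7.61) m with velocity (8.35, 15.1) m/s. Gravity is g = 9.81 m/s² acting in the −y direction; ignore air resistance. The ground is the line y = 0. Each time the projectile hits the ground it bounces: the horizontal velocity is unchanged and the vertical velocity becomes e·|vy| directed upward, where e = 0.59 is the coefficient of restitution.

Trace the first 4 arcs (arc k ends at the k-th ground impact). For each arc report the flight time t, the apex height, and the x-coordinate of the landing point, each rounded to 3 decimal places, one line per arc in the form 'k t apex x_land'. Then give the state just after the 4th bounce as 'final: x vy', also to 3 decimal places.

1 3.519 19.231 29.386
2 2.337 6.694 48.896
3 1.379 2.330 60.407
4 0.813 0.811 67.198
final: 67.198 2.354

Arc 1: start y=7.610, vy=15.100 → t=3.519, apex=19.231, x_land=29.386, impact vy=-19.425
  bounce: vy ← 0.59·19.425 = 11.461
Arc 2: start y=0.000, vy=11.461 → t=2.337, apex=6.694, x_land=48.896, impact vy=-11.461
  bounce: vy ← 0.59·11.461 = 6.762
Arc 3: start y=0.000, vy=6.762 → t=1.379, apex=2.330, x_land=60.407, impact vy=-6.762
  bounce: vy ← 0.59·6.762 = 3.989
Arc 4: start y=0.000, vy=3.989 → t=0.813, apex=0.811, x_land=67.198, impact vy=-3.989
  bounce: vy ← 0.59·3.989 = 2.354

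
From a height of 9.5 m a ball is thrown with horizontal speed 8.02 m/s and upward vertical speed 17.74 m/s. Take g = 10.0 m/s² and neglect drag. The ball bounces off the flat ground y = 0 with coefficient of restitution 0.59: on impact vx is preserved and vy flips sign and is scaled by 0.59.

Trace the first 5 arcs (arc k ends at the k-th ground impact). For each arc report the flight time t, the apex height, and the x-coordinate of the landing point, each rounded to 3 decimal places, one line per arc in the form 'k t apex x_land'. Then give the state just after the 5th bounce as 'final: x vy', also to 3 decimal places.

1 4.021 25.235 32.245
2 2.651 8.784 53.506
3 1.564 3.058 66.049
4 0.923 1.064 73.450
5 0.544 0.371 77.817
final: 77.817 1.606

Arc 1: start y=9.500, vy=17.740 → t=4.021, apex=25.235, x_land=32.245, impact vy=-22.466
  bounce: vy ← 0.59·22.466 = 13.255
Arc 2: start y=0.000, vy=13.255 → t=2.651, apex=8.784, x_land=53.506, impact vy=-13.255
  bounce: vy ← 0.59·13.255 = 7.820
Arc 3: start y=0.000, vy=7.820 → t=1.564, apex=3.058, x_land=66.049, impact vy=-7.820
  bounce: vy ← 0.59·7.820 = 4.614
Arc 4: start y=0.000, vy=4.614 → t=0.923, apex=1.064, x_land=73.450, impact vy=-4.614
  bounce: vy ← 0.59·4.614 = 2.722
Arc 5: start y=0.000, vy=2.722 → t=0.544, apex=0.371, x_land=77.817, impact vy=-2.722
  bounce: vy ← 0.59·2.722 = 1.606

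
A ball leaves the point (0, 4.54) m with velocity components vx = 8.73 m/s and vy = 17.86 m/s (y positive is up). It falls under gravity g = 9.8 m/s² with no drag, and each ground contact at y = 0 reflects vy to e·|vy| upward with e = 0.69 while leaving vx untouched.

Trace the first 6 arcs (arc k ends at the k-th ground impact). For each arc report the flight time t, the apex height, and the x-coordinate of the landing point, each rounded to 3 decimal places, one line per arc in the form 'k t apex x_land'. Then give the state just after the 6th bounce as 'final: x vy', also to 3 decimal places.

Arc 1: start y=4.540, vy=17.860 → t=3.883, apex=20.814, x_land=33.903, impact vy=-20.198
  bounce: vy ← 0.69·20.198 = 13.937
Arc 2: start y=0.000, vy=13.937 → t=2.844, apex=9.910, x_land=58.733, impact vy=-13.937
  bounce: vy ← 0.69·13.937 = 9.616
Arc 3: start y=0.000, vy=9.616 → t=1.963, apex=4.718, x_land=75.866, impact vy=-9.616
  bounce: vy ← 0.69·9.616 = 6.635
Arc 4: start y=0.000, vy=6.635 → t=1.354, apex=2.246, x_land=87.687, impact vy=-6.635
  bounce: vy ← 0.69·6.635 = 4.578
Arc 5: start y=0.000, vy=4.578 → t=0.934, apex=1.069, x_land=95.844, impact vy=-4.578
  bounce: vy ← 0.69·4.578 = 3.159
Arc 6: start y=0.000, vy=3.159 → t=0.645, apex=0.509, x_land=101.472, impact vy=-3.159
  bounce: vy ← 0.69·3.159 = 2.180

1 3.883 20.814 33.903
2 2.844 9.910 58.733
3 1.963 4.718 75.866
4 1.354 2.246 87.687
5 0.934 1.069 95.844
6 0.645 0.509 101.472
final: 101.472 2.180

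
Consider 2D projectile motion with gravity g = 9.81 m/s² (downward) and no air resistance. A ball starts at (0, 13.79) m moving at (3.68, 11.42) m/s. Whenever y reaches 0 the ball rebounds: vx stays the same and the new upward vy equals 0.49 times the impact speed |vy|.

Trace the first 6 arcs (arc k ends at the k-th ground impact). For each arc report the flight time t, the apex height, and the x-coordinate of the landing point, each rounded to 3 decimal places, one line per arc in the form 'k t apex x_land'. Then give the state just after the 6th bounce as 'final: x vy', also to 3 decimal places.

1 3.205 20.437 11.796
2 2.000 4.907 19.157
3 0.980 1.178 22.764
4 0.480 0.283 24.532
5 0.235 0.068 25.398
6 0.115 0.016 25.822
final: 25.822 0.277

Arc 1: start y=13.790, vy=11.420 → t=3.205, apex=20.437, x_land=11.796, impact vy=-20.024
  bounce: vy ← 0.49·20.024 = 9.812
Arc 2: start y=0.000, vy=9.812 → t=2.000, apex=4.907, x_land=19.157, impact vy=-9.812
  bounce: vy ← 0.49·9.812 = 4.808
Arc 3: start y=0.000, vy=4.808 → t=0.980, apex=1.178, x_land=22.764, impact vy=-4.808
  bounce: vy ← 0.49·4.808 = 2.356
Arc 4: start y=0.000, vy=2.356 → t=0.480, apex=0.283, x_land=24.532, impact vy=-2.356
  bounce: vy ← 0.49·2.356 = 1.154
Arc 5: start y=0.000, vy=1.154 → t=0.235, apex=0.068, x_land=25.398, impact vy=-1.154
  bounce: vy ← 0.49·1.154 = 0.566
Arc 6: start y=0.000, vy=0.566 → t=0.115, apex=0.016, x_land=25.822, impact vy=-0.566
  bounce: vy ← 0.49·0.566 = 0.277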